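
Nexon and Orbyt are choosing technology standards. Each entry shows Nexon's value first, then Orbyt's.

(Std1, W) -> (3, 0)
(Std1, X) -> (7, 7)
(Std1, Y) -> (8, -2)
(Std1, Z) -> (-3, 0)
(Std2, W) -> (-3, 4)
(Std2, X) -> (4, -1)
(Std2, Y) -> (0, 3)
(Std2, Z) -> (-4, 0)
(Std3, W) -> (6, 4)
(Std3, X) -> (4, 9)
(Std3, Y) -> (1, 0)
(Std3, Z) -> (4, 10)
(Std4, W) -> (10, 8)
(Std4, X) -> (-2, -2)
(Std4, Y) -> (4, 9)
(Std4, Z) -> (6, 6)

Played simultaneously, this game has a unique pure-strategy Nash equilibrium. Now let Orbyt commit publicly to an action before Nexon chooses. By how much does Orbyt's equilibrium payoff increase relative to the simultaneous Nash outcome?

Work backward from Nexon's decision.
- W: BR = Std4, leader payoff 8.
- X: BR = Std1, leader payoff 7.
- Y: BR = Std1, leader payoff -2.
- Z: BR = Std4, leader payoff 6.
Maximizing over 8, 7, -2, 6, Orbyt chooses W. Subgame-perfect outcome: (Std4, W) with payoffs (10, 8).
Under simultaneous play:
Nexon's best replies: W→Std4; X→Std1; Y→Std1; Z→Std4.
Orbyt's best replies: Std1→X; Std2→W; Std3→Z; Std4→Y.
The unique mutual best reply is (Std1, X), giving (7, 7).
Orbyt's commitment gain: 8 − 7 = 1.

1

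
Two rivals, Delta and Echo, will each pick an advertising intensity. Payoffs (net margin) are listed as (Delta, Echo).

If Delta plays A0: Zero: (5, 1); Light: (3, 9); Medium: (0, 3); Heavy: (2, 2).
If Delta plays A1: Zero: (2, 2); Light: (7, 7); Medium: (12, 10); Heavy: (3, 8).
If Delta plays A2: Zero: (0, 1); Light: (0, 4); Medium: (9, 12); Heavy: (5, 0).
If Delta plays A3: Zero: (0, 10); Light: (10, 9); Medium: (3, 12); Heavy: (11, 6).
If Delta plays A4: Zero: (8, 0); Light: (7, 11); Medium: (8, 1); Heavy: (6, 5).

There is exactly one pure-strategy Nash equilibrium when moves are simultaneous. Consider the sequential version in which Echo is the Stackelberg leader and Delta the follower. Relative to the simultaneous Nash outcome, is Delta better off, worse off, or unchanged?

unchanged

Solve by backward induction (Echo leads).
- Zero → Delta plays A4 (best of 5, 2, 0, 0, 8); Echo gets 0.
- Light → Delta plays A3 (best of 3, 7, 0, 10, 7); Echo gets 9.
- Medium → Delta plays A1 (best of 0, 12, 9, 3, 8); Echo gets 10.
- Heavy → Delta plays A3 (best of 2, 3, 5, 11, 6); Echo gets 6.
Among 0, 9, 10, 6, the best is 10 at Medium. Subgame-perfect outcome: (A1, Medium) with payoffs (12, 10).
For the simultaneous game, intersect best replies.
Delta's best replies: Zero→A4; Light→A3; Medium→A1; Heavy→A3.
Echo's best replies: A0→Light; A1→Medium; A2→Medium; A3→Medium; A4→Light.
The unique mutual best reply is (A1, Medium), giving (12, 10).
Delta earns 12 sequentially versus 12 at the Nash outcome: unchanged.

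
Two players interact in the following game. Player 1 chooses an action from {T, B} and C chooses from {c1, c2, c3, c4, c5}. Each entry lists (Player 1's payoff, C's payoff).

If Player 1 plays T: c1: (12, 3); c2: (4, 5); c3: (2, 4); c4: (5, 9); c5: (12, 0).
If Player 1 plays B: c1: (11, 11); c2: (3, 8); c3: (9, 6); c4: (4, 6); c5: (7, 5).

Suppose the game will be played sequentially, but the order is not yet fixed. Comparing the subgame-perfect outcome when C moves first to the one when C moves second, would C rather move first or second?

second

If Player 1 leads: C's best replies are T→c4, B→c1; Player 1's induced payoffs 5, 11; outcome (B, c1), payoffs (11, 11).
If C leads: Player 1's best replies are c1→T, c2→T, c3→B, c4→T, c5→T; C's induced payoffs 3, 5, 6, 9, 0; outcome (T, c4), payoffs (5, 9).
C gets 9 moving first and 11 moving second, so C prefers to move second.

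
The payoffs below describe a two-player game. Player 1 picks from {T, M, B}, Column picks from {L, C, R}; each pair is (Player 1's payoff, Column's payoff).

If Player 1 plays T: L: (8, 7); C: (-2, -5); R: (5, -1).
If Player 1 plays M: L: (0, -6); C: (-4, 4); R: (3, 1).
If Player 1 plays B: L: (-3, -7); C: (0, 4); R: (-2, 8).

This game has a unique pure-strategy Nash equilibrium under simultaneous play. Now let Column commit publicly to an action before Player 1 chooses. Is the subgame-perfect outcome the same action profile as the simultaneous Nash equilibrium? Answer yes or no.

Solve by backward induction (Column leads).
- L → Player 1 plays T (best of 8, 0, -3); Column gets 7.
- C → Player 1 plays B (best of -2, -4, 0); Column gets 4.
- R → Player 1 plays T (best of 5, 3, -2); Column gets -1.
Maximizing over 7, 4, -1, Column chooses L. Subgame-perfect outcome: (T, L) with payoffs (8, 7).
Now find the simultaneous Nash equilibrium.
Player 1's best replies: L→T; C→B; R→T.
Column's best replies: T→L; M→C; B→R.
Only (T, L) has each player best-responding; Nash payoffs (8, 7).
Sequential outcome (T, L) coincides with the Nash profile (T, L).

yes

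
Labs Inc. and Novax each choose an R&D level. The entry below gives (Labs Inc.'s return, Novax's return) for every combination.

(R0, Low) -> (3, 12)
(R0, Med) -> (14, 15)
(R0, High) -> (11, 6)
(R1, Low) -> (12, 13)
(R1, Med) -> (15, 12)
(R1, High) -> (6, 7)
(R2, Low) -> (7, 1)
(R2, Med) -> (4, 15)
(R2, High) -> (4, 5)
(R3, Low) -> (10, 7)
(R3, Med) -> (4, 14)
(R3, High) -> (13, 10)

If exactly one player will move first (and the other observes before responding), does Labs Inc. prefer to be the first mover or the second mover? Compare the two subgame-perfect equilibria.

If Labs Inc. leads: Novax's best replies are R0→Med, R1→Low, R2→Med, R3→Med; Labs Inc.'s induced payoffs 14, 12, 4, 4; outcome (R0, Med), payoffs (14, 15).
If Novax leads: Labs Inc.'s best replies are Low→R1, Med→R1, High→R3; Novax's induced payoffs 13, 12, 10; outcome (R1, Low), payoffs (12, 13).
Labs Inc. gets 14 moving first and 12 moving second, so Labs Inc. prefers to move first.

first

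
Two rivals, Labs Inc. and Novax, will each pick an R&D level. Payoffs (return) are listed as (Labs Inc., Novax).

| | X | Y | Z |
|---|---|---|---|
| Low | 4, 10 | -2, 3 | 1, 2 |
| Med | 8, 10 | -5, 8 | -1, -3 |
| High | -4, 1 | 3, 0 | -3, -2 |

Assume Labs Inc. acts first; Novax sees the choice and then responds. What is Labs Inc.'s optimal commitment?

Med

Solve by backward induction (Labs Inc. leads).
- Low: Novax compares 10, 3, 2 and picks X; Labs Inc. would get 4.
- Med: Novax compares 10, 8, -3 and picks X; Labs Inc. would get 8.
- High: Novax compares 1, 0, -2 and picks X; Labs Inc. would get -4.
Labs Inc.'s induced payoffs are 4, 8, -4, so Labs Inc. commits to Med. Subgame-perfect outcome: (Med, X) with payoffs (8, 10).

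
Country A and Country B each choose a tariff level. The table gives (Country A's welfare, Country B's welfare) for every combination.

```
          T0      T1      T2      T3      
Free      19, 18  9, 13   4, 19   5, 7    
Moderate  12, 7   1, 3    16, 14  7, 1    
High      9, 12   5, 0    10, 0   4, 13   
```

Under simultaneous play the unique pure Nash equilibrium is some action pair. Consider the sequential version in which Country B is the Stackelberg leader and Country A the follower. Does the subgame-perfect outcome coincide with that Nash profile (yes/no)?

Backward induction with Country B moving first.
- T0: BR = Free, leader payoff 18.
- T1: BR = Free, leader payoff 13.
- T2: BR = Moderate, leader payoff 14.
- T3: BR = Moderate, leader payoff 1.
Among 18, 13, 14, 1, the best is 18 at T0. Subgame-perfect outcome: (Free, T0) with payoffs (19, 18).
For the simultaneous game, intersect best replies.
Country A's best replies: T0→Free; T1→Free; T2→Moderate; T3→Moderate.
Country B's best replies: Free→T2; Moderate→T2; High→T3.
Only (Moderate, T2) has each player best-responding; Nash payoffs (16, 14).
Sequential outcome (Free, T0) differs from the Nash profile (Moderate, T2).

no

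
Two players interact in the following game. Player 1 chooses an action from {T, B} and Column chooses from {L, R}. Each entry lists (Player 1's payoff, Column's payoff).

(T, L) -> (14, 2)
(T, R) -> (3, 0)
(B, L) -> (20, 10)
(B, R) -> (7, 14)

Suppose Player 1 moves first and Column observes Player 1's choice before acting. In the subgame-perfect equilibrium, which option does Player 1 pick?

T

Column best-responds to each possible Player 1 move:
- T: BR = L, leader payoff 14.
- B: BR = R, leader payoff 7.
Maximizing over 14, 7, Player 1 chooses T. Subgame-perfect outcome: (T, L) with payoffs (14, 2).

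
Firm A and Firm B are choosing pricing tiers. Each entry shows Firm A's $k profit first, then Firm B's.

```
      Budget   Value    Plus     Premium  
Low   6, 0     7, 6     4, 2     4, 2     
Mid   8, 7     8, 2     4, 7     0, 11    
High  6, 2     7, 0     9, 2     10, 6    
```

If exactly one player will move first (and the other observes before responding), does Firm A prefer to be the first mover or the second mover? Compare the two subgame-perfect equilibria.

If Firm A leads: Firm B's best replies are Low→Value, Mid→Premium, High→Premium; Firm A's induced payoffs 7, 0, 10; outcome (High, Premium), payoffs (10, 6).
If Firm B leads: Firm A's best replies are Budget→Mid, Value→Mid, Plus→High, Premium→High; Firm B's induced payoffs 7, 2, 2, 6; outcome (Mid, Budget), payoffs (8, 7).
Firm A gets 10 moving first and 8 moving second, so Firm A prefers to move first.

first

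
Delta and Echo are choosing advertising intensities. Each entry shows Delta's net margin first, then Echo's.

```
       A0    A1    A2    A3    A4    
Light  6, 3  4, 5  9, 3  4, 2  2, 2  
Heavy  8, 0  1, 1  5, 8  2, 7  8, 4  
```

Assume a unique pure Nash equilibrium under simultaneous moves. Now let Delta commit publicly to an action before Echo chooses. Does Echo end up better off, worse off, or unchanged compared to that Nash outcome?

better off

Backward induction with Delta moving first.
- Light: BR = A1, leader payoff 4.
- Heavy: BR = A2, leader payoff 5.
Maximizing over 4, 5, Delta chooses Heavy. Subgame-perfect outcome: (Heavy, A2) with payoffs (5, 8).
Now find the simultaneous Nash equilibrium.
Delta's best replies: A0→Heavy; A1→Light; A2→Light; A3→Light; A4→Heavy.
Echo's best replies: Light→A1; Heavy→A2.
Only (Light, A1) has each player best-responding; Nash payoffs (4, 5).
Echo earns 8 sequentially versus 5 at the Nash outcome: better off.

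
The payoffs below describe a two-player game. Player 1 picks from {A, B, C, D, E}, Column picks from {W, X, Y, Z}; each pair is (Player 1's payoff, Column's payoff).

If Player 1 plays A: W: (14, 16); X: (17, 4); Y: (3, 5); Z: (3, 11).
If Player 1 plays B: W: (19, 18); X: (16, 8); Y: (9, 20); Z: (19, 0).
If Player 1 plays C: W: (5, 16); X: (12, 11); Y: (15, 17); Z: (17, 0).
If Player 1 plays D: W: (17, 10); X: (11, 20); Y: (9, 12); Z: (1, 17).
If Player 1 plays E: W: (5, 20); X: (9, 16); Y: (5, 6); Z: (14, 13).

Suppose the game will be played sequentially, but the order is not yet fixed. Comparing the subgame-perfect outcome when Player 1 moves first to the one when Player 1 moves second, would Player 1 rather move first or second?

second

If Player 1 leads: Column's best replies are A→W, B→Y, C→Y, D→X, E→W; Player 1's induced payoffs 14, 9, 15, 11, 5; outcome (C, Y), payoffs (15, 17).
If Column leads: Player 1's best replies are W→B, X→A, Y→C, Z→B; Column's induced payoffs 18, 4, 17, 0; outcome (B, W), payoffs (19, 18).
Player 1 gets 15 moving first and 19 moving second, so Player 1 prefers to move second.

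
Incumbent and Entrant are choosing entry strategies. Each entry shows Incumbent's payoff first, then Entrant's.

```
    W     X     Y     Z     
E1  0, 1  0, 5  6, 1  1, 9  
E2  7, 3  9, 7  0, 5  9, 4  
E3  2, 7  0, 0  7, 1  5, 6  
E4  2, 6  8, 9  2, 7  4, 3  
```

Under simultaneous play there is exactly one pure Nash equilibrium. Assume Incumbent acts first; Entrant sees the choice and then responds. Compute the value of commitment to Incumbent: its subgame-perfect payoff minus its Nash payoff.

0

Backward induction with Incumbent moving first.
- E1: Entrant compares 1, 5, 1, 9 and picks Z; Incumbent would get 1.
- E2: Entrant compares 3, 7, 5, 4 and picks X; Incumbent would get 9.
- E3: Entrant compares 7, 0, 1, 6 and picks W; Incumbent would get 2.
- E4: Entrant compares 6, 9, 7, 3 and picks X; Incumbent would get 8.
Maximizing over 1, 9, 2, 8, Incumbent chooses E2. Subgame-perfect outcome: (E2, X) with payoffs (9, 7).
Now find the simultaneous Nash equilibrium.
Incumbent's best replies: W→E2; X→E2; Y→E3; Z→E2.
Entrant's best replies: E1→Z; E2→X; E3→W; E4→X.
Only (E2, X) has each player best-responding; Nash payoffs (9, 7).
Incumbent's commitment gain: 9 − 9 = 0.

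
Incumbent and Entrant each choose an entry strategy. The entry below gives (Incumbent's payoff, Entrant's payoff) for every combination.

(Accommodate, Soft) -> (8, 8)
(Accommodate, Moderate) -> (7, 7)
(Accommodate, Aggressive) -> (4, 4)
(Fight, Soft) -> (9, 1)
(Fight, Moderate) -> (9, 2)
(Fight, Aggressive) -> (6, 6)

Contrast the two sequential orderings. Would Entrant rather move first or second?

second

If Incumbent leads: Entrant's best replies are Accommodate→Soft, Fight→Aggressive; Incumbent's induced payoffs 8, 6; outcome (Accommodate, Soft), payoffs (8, 8).
If Entrant leads: Incumbent's best replies are Soft→Fight, Moderate→Fight, Aggressive→Fight; Entrant's induced payoffs 1, 2, 6; outcome (Fight, Aggressive), payoffs (6, 6).
Entrant gets 6 moving first and 8 moving second, so Entrant prefers to move second.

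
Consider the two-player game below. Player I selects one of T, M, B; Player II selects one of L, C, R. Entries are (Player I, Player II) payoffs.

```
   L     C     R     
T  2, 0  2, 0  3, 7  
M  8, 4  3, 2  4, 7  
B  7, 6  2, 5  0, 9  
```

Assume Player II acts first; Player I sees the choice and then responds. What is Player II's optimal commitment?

R

Backward induction with Player II moving first.
- L: Player I compares 2, 8, 7 and picks M; Player II would get 4.
- C: Player I compares 2, 3, 2 and picks M; Player II would get 2.
- R: Player I compares 3, 4, 0 and picks M; Player II would get 7.
Maximizing over 4, 2, 7, Player II chooses R. Subgame-perfect outcome: (M, R) with payoffs (4, 7).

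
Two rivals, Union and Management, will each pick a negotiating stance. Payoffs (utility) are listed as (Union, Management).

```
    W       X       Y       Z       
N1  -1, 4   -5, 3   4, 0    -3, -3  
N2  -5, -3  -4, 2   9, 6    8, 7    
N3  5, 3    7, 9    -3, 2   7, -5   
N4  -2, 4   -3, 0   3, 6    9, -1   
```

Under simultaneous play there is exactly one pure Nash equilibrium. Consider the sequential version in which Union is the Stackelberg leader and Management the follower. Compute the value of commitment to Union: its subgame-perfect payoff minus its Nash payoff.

1

Backward induction with Union moving first.
- N1: Management compares 4, 3, 0, -3 and picks W; Union would get -1.
- N2: Management compares -3, 2, 6, 7 and picks Z; Union would get 8.
- N3: Management compares 3, 9, 2, -5 and picks X; Union would get 7.
- N4: Management compares 4, 0, 6, -1 and picks Y; Union would get 3.
Union's induced payoffs are -1, 8, 7, 3, so Union commits to N2. Subgame-perfect outcome: (N2, Z) with payoffs (8, 7).
Under simultaneous play:
Union's best replies: W→N3; X→N3; Y→N2; Z→N4.
Management's best replies: N1→W; N2→Z; N3→X; N4→Y.
Only (N3, X) has each player best-responding; Nash payoffs (7, 9).
Union's commitment gain: 8 − 7 = 1.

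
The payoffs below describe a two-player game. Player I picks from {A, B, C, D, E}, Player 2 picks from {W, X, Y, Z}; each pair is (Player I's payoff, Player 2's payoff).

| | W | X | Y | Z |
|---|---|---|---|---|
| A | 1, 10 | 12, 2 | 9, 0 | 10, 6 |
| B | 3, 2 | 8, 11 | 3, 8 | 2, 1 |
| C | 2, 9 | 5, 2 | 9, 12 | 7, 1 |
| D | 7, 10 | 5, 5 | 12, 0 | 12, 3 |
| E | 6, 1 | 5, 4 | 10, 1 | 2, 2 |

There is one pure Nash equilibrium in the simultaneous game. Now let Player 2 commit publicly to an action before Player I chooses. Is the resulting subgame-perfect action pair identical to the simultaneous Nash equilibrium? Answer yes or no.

Player I best-responds to each possible Player 2 move:
- W → Player I plays D (best of 1, 3, 2, 7, 6); Player 2 gets 10.
- X → Player I plays A (best of 12, 8, 5, 5, 5); Player 2 gets 2.
- Y → Player I plays D (best of 9, 3, 9, 12, 10); Player 2 gets 0.
- Z → Player I plays D (best of 10, 2, 7, 12, 2); Player 2 gets 3.
Player 2's induced payoffs are 10, 2, 0, 3, so Player 2 commits to W. Subgame-perfect outcome: (D, W) with payoffs (7, 10).
Under simultaneous play:
Player I's best replies: W→D; X→A; Y→D; Z→D.
Player 2's best replies: A→W; B→X; C→Y; D→W; E→X.
The unique mutual best reply is (D, W), giving (7, 10).
Sequential outcome (D, W) coincides with the Nash profile (D, W).

yes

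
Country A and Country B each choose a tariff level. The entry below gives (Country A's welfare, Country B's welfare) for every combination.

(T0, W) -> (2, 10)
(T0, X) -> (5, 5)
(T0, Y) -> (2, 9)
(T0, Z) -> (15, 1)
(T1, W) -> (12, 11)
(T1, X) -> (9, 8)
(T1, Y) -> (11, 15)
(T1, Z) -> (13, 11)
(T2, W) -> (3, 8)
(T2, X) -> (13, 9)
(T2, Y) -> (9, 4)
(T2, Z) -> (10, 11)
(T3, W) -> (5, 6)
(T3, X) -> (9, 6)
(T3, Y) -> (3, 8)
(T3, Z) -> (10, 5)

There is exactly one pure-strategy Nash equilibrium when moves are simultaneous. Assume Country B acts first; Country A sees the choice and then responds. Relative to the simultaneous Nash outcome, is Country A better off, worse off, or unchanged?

Work backward from Country A's decision.
- W → Country A plays T1 (best of 2, 12, 3, 5); Country B gets 11.
- X → Country A plays T2 (best of 5, 9, 13, 9); Country B gets 9.
- Y → Country A plays T1 (best of 2, 11, 9, 3); Country B gets 15.
- Z → Country A plays T0 (best of 15, 13, 10, 10); Country B gets 1.
Maximizing over 11, 9, 15, 1, Country B chooses Y. Subgame-perfect outcome: (T1, Y) with payoffs (11, 15).
For the simultaneous game, intersect best replies.
Country A's best replies: W→T1; X→T2; Y→T1; Z→T0.
Country B's best replies: T0→W; T1→Y; T2→Z; T3→Y.
Only (T1, Y) has each player best-responding; Nash payoffs (11, 15).
Country A earns 11 sequentially versus 11 at the Nash outcome: unchanged.

unchanged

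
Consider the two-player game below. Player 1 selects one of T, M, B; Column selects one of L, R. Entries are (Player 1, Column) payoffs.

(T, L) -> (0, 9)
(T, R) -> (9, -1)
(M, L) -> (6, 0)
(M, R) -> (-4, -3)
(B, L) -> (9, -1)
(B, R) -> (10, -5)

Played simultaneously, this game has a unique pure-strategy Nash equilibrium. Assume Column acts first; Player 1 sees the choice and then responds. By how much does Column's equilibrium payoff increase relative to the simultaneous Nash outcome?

0

Solve by backward induction (Column leads).
- L: Player 1 compares 0, 6, 9 and picks B; Column would get -1.
- R: Player 1 compares 9, -4, 10 and picks B; Column would get -5.
Column's induced payoffs are -1, -5, so Column commits to L. Subgame-perfect outcome: (B, L) with payoffs (9, -1).
For the simultaneous game, intersect best replies.
Player 1's best replies: L→B; R→B.
Column's best replies: T→L; M→L; B→L.
Only (B, L) has each player best-responding; Nash payoffs (9, -1).
Column's commitment gain: -1 − -1 = 0.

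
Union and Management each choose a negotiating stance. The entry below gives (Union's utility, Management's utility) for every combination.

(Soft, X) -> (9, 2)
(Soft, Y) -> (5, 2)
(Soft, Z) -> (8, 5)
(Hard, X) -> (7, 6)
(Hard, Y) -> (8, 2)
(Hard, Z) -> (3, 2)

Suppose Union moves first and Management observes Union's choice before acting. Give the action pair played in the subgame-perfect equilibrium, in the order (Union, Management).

Work backward from Management's decision.
- Soft: Management compares 2, 2, 5 and picks Z; Union would get 8.
- Hard: Management compares 6, 2, 2 and picks X; Union would get 7.
Among 8, 7, the best is 8 at Soft. Subgame-perfect outcome: (Soft, Z) with payoffs (8, 5).

(Soft, Z)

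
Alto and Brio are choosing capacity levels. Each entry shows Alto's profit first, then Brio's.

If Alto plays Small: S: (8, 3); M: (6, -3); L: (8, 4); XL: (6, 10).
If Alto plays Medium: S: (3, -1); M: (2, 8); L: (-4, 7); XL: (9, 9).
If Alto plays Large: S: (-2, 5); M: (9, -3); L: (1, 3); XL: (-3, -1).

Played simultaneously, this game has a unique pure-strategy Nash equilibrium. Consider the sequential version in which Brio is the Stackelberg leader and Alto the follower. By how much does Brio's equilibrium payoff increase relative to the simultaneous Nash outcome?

Solve by backward induction (Brio leads).
- S: BR = Small, leader payoff 3.
- M: BR = Large, leader payoff -3.
- L: BR = Small, leader payoff 4.
- XL: BR = Medium, leader payoff 9.
Among 3, -3, 4, 9, the best is 9 at XL. Subgame-perfect outcome: (Medium, XL) with payoffs (9, 9).
For the simultaneous game, intersect best replies.
Alto's best replies: S→Small; M→Large; L→Small; XL→Medium.
Brio's best replies: Small→XL; Medium→XL; Large→S.
The unique mutual best reply is (Medium, XL), giving (9, 9).
Brio's commitment gain: 9 − 9 = 0.

0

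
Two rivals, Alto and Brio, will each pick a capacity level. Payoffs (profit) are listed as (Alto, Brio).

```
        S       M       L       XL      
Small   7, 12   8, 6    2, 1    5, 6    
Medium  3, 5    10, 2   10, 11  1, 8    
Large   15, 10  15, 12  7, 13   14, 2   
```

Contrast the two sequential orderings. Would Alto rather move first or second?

If Alto leads: Brio's best replies are Small→S, Medium→L, Large→L; Alto's induced payoffs 7, 10, 7; outcome (Medium, L), payoffs (10, 11).
If Brio leads: Alto's best replies are S→Large, M→Large, L→Medium, XL→Large; Brio's induced payoffs 10, 12, 11, 2; outcome (Large, M), payoffs (15, 12).
Alto gets 10 moving first and 15 moving second, so Alto prefers to move second.

second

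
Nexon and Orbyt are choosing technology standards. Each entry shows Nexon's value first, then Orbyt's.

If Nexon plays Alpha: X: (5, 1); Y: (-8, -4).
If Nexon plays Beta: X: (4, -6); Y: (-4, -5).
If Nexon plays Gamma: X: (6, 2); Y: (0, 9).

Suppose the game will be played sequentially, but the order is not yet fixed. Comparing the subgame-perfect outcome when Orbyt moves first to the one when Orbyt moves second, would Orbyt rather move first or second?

If Nexon leads: Orbyt's best replies are Alpha→X, Beta→Y, Gamma→Y; Nexon's induced payoffs 5, -4, 0; outcome (Alpha, X), payoffs (5, 1).
If Orbyt leads: Nexon's best replies are X→Gamma, Y→Gamma; Orbyt's induced payoffs 2, 9; outcome (Gamma, Y), payoffs (0, 9).
Orbyt gets 9 moving first and 1 moving second, so Orbyt prefers to move first.

first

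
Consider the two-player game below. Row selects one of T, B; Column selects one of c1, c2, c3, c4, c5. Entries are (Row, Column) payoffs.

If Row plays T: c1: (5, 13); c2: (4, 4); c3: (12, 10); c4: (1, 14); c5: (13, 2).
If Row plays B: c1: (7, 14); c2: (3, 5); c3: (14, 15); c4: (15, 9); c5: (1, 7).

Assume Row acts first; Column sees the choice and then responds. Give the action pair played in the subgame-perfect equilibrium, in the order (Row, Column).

Backward induction with Row moving first.
- T: BR = c4, leader payoff 1.
- B: BR = c3, leader payoff 14.
Maximizing over 1, 14, Row chooses B. Subgame-perfect outcome: (B, c3) with payoffs (14, 15).

(B, c3)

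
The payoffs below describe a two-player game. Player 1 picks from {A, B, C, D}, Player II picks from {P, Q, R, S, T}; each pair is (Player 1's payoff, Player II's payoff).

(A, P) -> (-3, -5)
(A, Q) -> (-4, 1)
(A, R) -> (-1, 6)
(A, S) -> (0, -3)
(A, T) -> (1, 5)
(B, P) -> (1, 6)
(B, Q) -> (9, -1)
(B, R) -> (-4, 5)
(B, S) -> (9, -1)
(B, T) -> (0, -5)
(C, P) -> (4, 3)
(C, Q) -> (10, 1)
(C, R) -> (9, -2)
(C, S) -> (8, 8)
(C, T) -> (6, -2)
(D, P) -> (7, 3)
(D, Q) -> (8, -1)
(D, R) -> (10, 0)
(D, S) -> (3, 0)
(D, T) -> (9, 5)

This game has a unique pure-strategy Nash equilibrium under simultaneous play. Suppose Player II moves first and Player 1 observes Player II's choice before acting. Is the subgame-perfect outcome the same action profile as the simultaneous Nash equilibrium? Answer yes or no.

yes

Player 1 best-responds to each possible Player II move:
- P → Player 1 plays D (best of -3, 1, 4, 7); Player II gets 3.
- Q → Player 1 plays C (best of -4, 9, 10, 8); Player II gets 1.
- R → Player 1 plays D (best of -1, -4, 9, 10); Player II gets 0.
- S → Player 1 plays B (best of 0, 9, 8, 3); Player II gets -1.
- T → Player 1 plays D (best of 1, 0, 6, 9); Player II gets 5.
Among 3, 1, 0, -1, 5, the best is 5 at T. Subgame-perfect outcome: (D, T) with payoffs (9, 5).
Now find the simultaneous Nash equilibrium.
Player 1's best replies: P→D; Q→C; R→D; S→B; T→D.
Player II's best replies: A→R; B→P; C→S; D→T.
The unique mutual best reply is (D, T), giving (9, 5).
Sequential outcome (D, T) coincides with the Nash profile (D, T).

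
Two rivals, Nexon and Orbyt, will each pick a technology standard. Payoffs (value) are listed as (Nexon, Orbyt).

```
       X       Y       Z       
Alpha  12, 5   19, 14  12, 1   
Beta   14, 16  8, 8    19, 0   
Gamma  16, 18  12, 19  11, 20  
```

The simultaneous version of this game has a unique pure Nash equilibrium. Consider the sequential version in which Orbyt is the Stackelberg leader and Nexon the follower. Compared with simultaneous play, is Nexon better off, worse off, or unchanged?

Work backward from Nexon's decision.
- X → Nexon plays Gamma (best of 12, 14, 16); Orbyt gets 18.
- Y → Nexon plays Alpha (best of 19, 8, 12); Orbyt gets 14.
- Z → Nexon plays Beta (best of 12, 19, 11); Orbyt gets 0.
Maximizing over 18, 14, 0, Orbyt chooses X. Subgame-perfect outcome: (Gamma, X) with payoffs (16, 18).
Now find the simultaneous Nash equilibrium.
Nexon's best replies: X→Gamma; Y→Alpha; Z→Beta.
Orbyt's best replies: Alpha→Y; Beta→X; Gamma→Z.
The unique mutual best reply is (Alpha, Y), giving (19, 14).
Nexon earns 16 sequentially versus 19 at the Nash outcome: worse off.

worse off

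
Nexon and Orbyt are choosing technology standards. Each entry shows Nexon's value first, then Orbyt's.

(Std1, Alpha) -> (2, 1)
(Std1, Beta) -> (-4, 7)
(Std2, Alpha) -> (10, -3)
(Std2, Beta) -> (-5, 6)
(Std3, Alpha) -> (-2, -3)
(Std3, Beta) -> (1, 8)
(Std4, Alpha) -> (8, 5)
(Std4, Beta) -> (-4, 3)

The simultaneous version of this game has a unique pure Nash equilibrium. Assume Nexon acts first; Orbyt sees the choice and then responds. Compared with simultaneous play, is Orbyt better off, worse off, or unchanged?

worse off

Backward induction with Nexon moving first.
- Std1 → Orbyt plays Beta (best of 1, 7); Nexon gets -4.
- Std2 → Orbyt plays Beta (best of -3, 6); Nexon gets -5.
- Std3 → Orbyt plays Beta (best of -3, 8); Nexon gets 1.
- Std4 → Orbyt plays Alpha (best of 5, 3); Nexon gets 8.
Among -4, -5, 1, 8, the best is 8 at Std4. Subgame-perfect outcome: (Std4, Alpha) with payoffs (8, 5).
Now find the simultaneous Nash equilibrium.
Nexon's best replies: Alpha→Std2; Beta→Std3.
Orbyt's best replies: Std1→Beta; Std2→Beta; Std3→Beta; Std4→Alpha.
Only (Std3, Beta) has each player best-responding; Nash payoffs (1, 8).
Orbyt earns 5 sequentially versus 8 at the Nash outcome: worse off.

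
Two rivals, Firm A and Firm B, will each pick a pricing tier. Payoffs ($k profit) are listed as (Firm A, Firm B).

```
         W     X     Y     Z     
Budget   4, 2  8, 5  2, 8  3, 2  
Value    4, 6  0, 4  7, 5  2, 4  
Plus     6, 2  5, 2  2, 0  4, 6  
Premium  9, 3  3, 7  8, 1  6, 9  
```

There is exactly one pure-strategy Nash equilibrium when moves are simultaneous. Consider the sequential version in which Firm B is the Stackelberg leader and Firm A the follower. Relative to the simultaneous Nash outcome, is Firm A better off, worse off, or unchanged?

unchanged

Backward induction with Firm B moving first.
- W: BR = Premium, leader payoff 3.
- X: BR = Budget, leader payoff 5.
- Y: BR = Premium, leader payoff 1.
- Z: BR = Premium, leader payoff 9.
Maximizing over 3, 5, 1, 9, Firm B chooses Z. Subgame-perfect outcome: (Premium, Z) with payoffs (6, 9).
Now find the simultaneous Nash equilibrium.
Firm A's best replies: W→Premium; X→Budget; Y→Premium; Z→Premium.
Firm B's best replies: Budget→Y; Value→W; Plus→Z; Premium→Z.
The unique mutual best reply is (Premium, Z), giving (6, 9).
Firm A earns 6 sequentially versus 6 at the Nash outcome: unchanged.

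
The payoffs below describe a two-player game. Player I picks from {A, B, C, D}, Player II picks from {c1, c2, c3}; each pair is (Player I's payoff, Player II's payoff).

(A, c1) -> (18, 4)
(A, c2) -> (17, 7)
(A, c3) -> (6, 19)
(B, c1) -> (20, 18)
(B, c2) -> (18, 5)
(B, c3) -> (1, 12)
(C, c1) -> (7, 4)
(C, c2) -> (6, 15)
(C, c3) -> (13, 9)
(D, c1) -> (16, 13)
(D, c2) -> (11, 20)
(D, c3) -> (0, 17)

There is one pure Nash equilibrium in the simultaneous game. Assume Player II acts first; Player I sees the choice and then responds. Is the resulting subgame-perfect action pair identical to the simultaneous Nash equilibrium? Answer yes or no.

Backward induction with Player II moving first.
- c1 → Player I plays B (best of 18, 20, 7, 16); Player II gets 18.
- c2 → Player I plays B (best of 17, 18, 6, 11); Player II gets 5.
- c3 → Player I plays C (best of 6, 1, 13, 0); Player II gets 9.
Maximizing over 18, 5, 9, Player II chooses c1. Subgame-perfect outcome: (B, c1) with payoffs (20, 18).
Under simultaneous play:
Player I's best replies: c1→B; c2→B; c3→C.
Player II's best replies: A→c3; B→c1; C→c2; D→c2.
The unique mutual best reply is (B, c1), giving (20, 18).
Sequential outcome (B, c1) coincides with the Nash profile (B, c1).

yes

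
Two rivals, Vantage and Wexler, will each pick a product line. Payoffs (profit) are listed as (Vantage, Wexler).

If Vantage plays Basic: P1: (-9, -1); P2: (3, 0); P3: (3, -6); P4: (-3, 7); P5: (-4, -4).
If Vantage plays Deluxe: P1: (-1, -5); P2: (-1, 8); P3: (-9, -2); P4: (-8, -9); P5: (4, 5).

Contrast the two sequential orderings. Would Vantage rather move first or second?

If Vantage leads: Wexler's best replies are Basic→P4, Deluxe→P2; Vantage's induced payoffs -3, -1; outcome (Deluxe, P2), payoffs (-1, 8).
If Wexler leads: Vantage's best replies are P1→Deluxe, P2→Basic, P3→Basic, P4→Basic, P5→Deluxe; Wexler's induced payoffs -5, 0, -6, 7, 5; outcome (Basic, P4), payoffs (-3, 7).
Vantage gets -1 moving first and -3 moving second, so Vantage prefers to move first.

first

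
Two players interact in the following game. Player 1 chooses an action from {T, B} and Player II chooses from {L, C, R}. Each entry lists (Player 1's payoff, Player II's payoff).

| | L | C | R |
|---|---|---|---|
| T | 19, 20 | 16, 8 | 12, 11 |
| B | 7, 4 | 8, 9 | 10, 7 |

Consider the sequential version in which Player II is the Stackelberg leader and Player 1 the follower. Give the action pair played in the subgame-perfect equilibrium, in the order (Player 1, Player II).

(T, L)

Backward induction with Player II moving first.
- L: Player 1 compares 19, 7 and picks T; Player II would get 20.
- C: Player 1 compares 16, 8 and picks T; Player II would get 8.
- R: Player 1 compares 12, 10 and picks T; Player II would get 11.
Player II's induced payoffs are 20, 8, 11, so Player II commits to L. Subgame-perfect outcome: (T, L) with payoffs (19, 20).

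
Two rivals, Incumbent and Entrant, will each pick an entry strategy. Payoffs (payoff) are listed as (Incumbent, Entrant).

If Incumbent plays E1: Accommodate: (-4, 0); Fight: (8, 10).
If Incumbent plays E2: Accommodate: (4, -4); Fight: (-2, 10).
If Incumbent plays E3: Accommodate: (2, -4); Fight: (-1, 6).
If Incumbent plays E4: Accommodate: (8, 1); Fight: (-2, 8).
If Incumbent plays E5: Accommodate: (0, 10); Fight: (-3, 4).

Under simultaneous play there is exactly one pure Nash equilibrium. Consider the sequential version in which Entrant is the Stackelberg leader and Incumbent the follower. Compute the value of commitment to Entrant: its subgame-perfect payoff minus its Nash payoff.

Backward induction with Entrant moving first.
- Accommodate: Incumbent compares -4, 4, 2, 8, 0 and picks E4; Entrant would get 1.
- Fight: Incumbent compares 8, -2, -1, -2, -3 and picks E1; Entrant would get 10.
Among 1, 10, the best is 10 at Fight. Subgame-perfect outcome: (E1, Fight) with payoffs (8, 10).
For the simultaneous game, intersect best replies.
Incumbent's best replies: Accommodate→E4; Fight→E1.
Entrant's best replies: E1→Fight; E2→Fight; E3→Fight; E4→Fight; E5→Accommodate.
The unique mutual best reply is (E1, Fight), giving (8, 10).
Entrant's commitment gain: 10 − 10 = 0.

0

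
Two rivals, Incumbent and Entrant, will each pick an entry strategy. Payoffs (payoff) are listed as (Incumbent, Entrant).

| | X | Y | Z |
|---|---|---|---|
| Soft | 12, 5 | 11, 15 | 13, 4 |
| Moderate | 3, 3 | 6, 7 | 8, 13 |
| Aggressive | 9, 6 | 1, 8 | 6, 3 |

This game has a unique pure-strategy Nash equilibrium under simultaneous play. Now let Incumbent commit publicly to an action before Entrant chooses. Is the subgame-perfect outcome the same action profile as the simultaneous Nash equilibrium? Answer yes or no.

Solve by backward induction (Incumbent leads).
- Soft: Entrant compares 5, 15, 4 and picks Y; Incumbent would get 11.
- Moderate: Entrant compares 3, 7, 13 and picks Z; Incumbent would get 8.
- Aggressive: Entrant compares 6, 8, 3 and picks Y; Incumbent would get 1.
Incumbent's induced payoffs are 11, 8, 1, so Incumbent commits to Soft. Subgame-perfect outcome: (Soft, Y) with payoffs (11, 15).
Now find the simultaneous Nash equilibrium.
Incumbent's best replies: X→Soft; Y→Soft; Z→Soft.
Entrant's best replies: Soft→Y; Moderate→Z; Aggressive→Y.
Only (Soft, Y) has each player best-responding; Nash payoffs (11, 15).
Sequential outcome (Soft, Y) coincides with the Nash profile (Soft, Y).

yes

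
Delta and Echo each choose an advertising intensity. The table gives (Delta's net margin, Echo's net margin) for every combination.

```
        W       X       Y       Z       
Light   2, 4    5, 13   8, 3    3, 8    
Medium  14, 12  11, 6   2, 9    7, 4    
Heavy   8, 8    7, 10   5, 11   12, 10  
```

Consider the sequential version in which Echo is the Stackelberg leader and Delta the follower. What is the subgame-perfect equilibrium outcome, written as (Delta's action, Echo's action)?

(Medium, W)

Backward induction with Echo moving first.
- W → Delta plays Medium (best of 2, 14, 8); Echo gets 12.
- X → Delta plays Medium (best of 5, 11, 7); Echo gets 6.
- Y → Delta plays Light (best of 8, 2, 5); Echo gets 3.
- Z → Delta plays Heavy (best of 3, 7, 12); Echo gets 10.
Maximizing over 12, 6, 3, 10, Echo chooses W. Subgame-perfect outcome: (Medium, W) with payoffs (14, 12).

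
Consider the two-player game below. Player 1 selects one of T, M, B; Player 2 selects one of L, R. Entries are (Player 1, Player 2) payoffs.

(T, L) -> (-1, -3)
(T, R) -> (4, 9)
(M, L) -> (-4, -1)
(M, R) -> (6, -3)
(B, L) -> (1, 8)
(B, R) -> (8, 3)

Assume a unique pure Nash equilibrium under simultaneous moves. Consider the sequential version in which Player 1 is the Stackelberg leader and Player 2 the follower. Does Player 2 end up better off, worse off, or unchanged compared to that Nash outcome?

better off

Backward induction with Player 1 moving first.
- T: Player 2 compares -3, 9 and picks R; Player 1 would get 4.
- M: Player 2 compares -1, -3 and picks L; Player 1 would get -4.
- B: Player 2 compares 8, 3 and picks L; Player 1 would get 1.
Among 4, -4, 1, the best is 4 at T. Subgame-perfect outcome: (T, R) with payoffs (4, 9).
Now find the simultaneous Nash equilibrium.
Player 1's best replies: L→B; R→B.
Player 2's best replies: T→R; M→L; B→L.
The unique mutual best reply is (B, L), giving (1, 8).
Player 2 earns 9 sequentially versus 8 at the Nash outcome: better off.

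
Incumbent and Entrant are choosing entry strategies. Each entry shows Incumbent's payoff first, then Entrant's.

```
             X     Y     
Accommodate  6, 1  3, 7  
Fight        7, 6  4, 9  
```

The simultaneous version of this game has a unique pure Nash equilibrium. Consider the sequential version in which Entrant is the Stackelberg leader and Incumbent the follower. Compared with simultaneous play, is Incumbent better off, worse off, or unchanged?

Solve by backward induction (Entrant leads).
- X: Incumbent compares 6, 7 and picks Fight; Entrant would get 6.
- Y: Incumbent compares 3, 4 and picks Fight; Entrant would get 9.
Maximizing over 6, 9, Entrant chooses Y. Subgame-perfect outcome: (Fight, Y) with payoffs (4, 9).
For the simultaneous game, intersect best replies.
Incumbent's best replies: X→Fight; Y→Fight.
Entrant's best replies: Accommodate→Y; Fight→Y.
Only (Fight, Y) has each player best-responding; Nash payoffs (4, 9).
Incumbent earns 4 sequentially versus 4 at the Nash outcome: unchanged.

unchanged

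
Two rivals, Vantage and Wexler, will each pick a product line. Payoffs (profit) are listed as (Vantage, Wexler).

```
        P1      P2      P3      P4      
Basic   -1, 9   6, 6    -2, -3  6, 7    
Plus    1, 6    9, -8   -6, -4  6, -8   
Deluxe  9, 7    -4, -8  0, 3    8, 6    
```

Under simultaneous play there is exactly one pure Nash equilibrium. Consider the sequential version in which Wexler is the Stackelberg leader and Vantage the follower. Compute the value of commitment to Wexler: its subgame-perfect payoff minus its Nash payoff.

Vantage best-responds to each possible Wexler move:
- P1: BR = Deluxe, leader payoff 7.
- P2: BR = Plus, leader payoff -8.
- P3: BR = Deluxe, leader payoff 3.
- P4: BR = Deluxe, leader payoff 6.
Maximizing over 7, -8, 3, 6, Wexler chooses P1. Subgame-perfect outcome: (Deluxe, P1) with payoffs (9, 7).
Under simultaneous play:
Vantage's best replies: P1→Deluxe; P2→Plus; P3→Deluxe; P4→Deluxe.
Wexler's best replies: Basic→P1; Plus→P1; Deluxe→P1.
Only (Deluxe, P1) has each player best-responding; Nash payoffs (9, 7).
Wexler's commitment gain: 7 − 7 = 0.

0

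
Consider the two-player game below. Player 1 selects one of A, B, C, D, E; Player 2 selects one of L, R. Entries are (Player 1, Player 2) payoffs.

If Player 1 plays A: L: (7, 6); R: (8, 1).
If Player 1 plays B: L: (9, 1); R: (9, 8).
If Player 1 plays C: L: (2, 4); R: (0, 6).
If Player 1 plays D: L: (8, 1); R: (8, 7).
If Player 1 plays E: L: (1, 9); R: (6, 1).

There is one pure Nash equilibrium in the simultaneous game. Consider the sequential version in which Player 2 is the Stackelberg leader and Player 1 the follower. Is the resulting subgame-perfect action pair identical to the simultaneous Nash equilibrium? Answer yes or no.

yes

Player 1 best-responds to each possible Player 2 move:
- L: Player 1 compares 7, 9, 2, 8, 1 and picks B; Player 2 would get 1.
- R: Player 1 compares 8, 9, 0, 8, 6 and picks B; Player 2 would get 8.
Among 1, 8, the best is 8 at R. Subgame-perfect outcome: (B, R) with payoffs (9, 8).
For the simultaneous game, intersect best replies.
Player 1's best replies: L→B; R→B.
Player 2's best replies: A→L; B→R; C→R; D→R; E→L.
Only (B, R) has each player best-responding; Nash payoffs (9, 8).
Sequential outcome (B, R) coincides with the Nash profile (B, R).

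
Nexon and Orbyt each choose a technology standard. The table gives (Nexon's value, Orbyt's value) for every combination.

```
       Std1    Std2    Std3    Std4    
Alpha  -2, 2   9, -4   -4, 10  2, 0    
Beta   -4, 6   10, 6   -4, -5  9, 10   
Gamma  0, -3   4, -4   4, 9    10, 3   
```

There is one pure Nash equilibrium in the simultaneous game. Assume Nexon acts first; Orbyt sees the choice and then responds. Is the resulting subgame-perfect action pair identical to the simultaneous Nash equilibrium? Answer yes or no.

Orbyt best-responds to each possible Nexon move:
- Alpha: BR = Std3, leader payoff -4.
- Beta: BR = Std4, leader payoff 9.
- Gamma: BR = Std3, leader payoff 4.
Nexon's induced payoffs are -4, 9, 4, so Nexon commits to Beta. Subgame-perfect outcome: (Beta, Std4) with payoffs (9, 10).
Now find the simultaneous Nash equilibrium.
Nexon's best replies: Std1→Gamma; Std2→Beta; Std3→Gamma; Std4→Gamma.
Orbyt's best replies: Alpha→Std3; Beta→Std4; Gamma→Std3.
Only (Gamma, Std3) has each player best-responding; Nash payoffs (4, 9).
Sequential outcome (Beta, Std4) differs from the Nash profile (Gamma, Std3).

no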